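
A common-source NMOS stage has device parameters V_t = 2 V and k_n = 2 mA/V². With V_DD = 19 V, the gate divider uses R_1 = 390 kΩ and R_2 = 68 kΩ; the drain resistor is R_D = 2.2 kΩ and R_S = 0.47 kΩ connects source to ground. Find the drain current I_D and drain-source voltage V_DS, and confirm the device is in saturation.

V_G = V_DD·R_2/(R_1+R_2) = 19×68/458 = 2.82 V.
Assume saturation: I_D = (k_n/2)(V_GS − V_t)² with V_GS = V_G − I_D·R_S = 2.82 − 0.47·I_D.
Substituting gives 0.221·I_D² − 1.77·I_D + 0.674 = 0, with roots I_D = 0.4 or 7.62 mA.
The root I_D = 7.62 mA gives V_GS = -0.76 V ≤ V_t, so take I_D = 0.4 mA.
Then V_GS = 2.63 V and V_DS = V_DD − I_D(R_D+R_S) = 19 − 0.4×2.67 = 17.9 V.
Saturation requires V_DS ≥ V_GS − V_t = 0.633 V; 17.9 ≥ 0.633 ✓.

I_D ≈ 0.4 mA, V_DS ≈ 18 V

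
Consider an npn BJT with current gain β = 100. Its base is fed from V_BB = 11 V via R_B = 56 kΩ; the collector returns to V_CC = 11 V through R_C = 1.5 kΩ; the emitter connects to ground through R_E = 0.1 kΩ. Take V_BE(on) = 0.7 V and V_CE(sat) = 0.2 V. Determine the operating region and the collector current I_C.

Assume active: I_B = (11 − 0.7)/(56 + 101×0.1) = 0.156 mA, I_C = β·I_B = 15.6 mA.
Then V_CE = 11 − 15.6×1.5 − 15.7×0.1 = -13.9 V < 0.2 V — the active assumption fails.
Re-solve with V_CE = 0.2 V. KCL at the emitter: V_E/R_E = (V_BB−0.7−V_E)/R_B + (V_CC−0.2−V_E)/R_C, giving V_E = 0.691 V.
I_C = (V_CC − 0.2 − V_E)/R_C = (10.8 − 0.691)/1.5 = 6.74 mA.
Check: I_B = (10.3 − 0.691)/56 = 0.172 mA, and β·I_B = 17.2 mA > I_C, confirming saturation.

saturation; I_C ≈ 6.7 mA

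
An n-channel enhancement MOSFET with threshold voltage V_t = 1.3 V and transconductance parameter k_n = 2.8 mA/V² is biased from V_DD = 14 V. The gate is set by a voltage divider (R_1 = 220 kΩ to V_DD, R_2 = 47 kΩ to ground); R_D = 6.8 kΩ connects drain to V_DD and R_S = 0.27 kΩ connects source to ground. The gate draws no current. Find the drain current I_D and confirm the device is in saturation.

V_G = V_DD·R_2/(R_1+R_2) = 14×47/267 = 2.46 V.
Assume saturation: I_D = (k_n/2)(V_GS − V_t)² with V_GS = V_G − I_D·R_S = 2.46 − 0.27·I_D.
Substituting gives 0.102·I_D² − 1.88·I_D + 1.9 = 0, with roots I_D = 1.07 or 17.4 mA.
The root I_D = 17.4 mA gives V_GS = -2.22 V ≤ V_t, so take I_D = 1.07 mA.
Then V_GS = 2.18 V and V_DS = V_DD − I_D(R_D+R_S) = 14 − 1.07×7.07 = 6.42 V.
Saturation requires V_DS ≥ V_GS − V_t = 0.875 V; 6.42 ≥ 0.875 ✓.

I_D ≈ 1.1 mA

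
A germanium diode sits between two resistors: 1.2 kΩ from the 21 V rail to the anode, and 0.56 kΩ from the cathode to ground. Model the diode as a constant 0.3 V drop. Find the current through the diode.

The two resistors are in series with the diode, so KVL gives 21 = I·1.2 + 0.3 + I·0.56.
I = (21 − 0.3) / (1.2 + 0.56) kΩ = 20.7 / 1.76 = 11.8 mA.

I ≈ 12 mA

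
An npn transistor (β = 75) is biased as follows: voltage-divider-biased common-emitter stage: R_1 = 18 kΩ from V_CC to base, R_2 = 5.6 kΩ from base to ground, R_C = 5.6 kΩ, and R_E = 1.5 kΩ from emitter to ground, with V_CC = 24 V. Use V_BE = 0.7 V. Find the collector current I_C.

Thevenize the base divider: V_Th = V_CC·R_2/(R_1+R_2) = 24×5.6/23.6 = 5.69 V, R_Th = R_1‖R_2 = 4.27 kΩ.
Base-emitter loop: V_Th = I_B·R_Th + V_BE + (β+1)I_B·R_E, so I_B = (5.69 − 0.7) / (4.27 + 76×1.5) = 0.0422 mA.
I_C = β·I_B = 75×0.0422 = 3.17 mA, and I_E = (β+1)I_B = 3.21 mA.
V_CE = V_CC − I_C·R_C − I_E·R_E = 24 − 3.17×5.6 − 3.21×1.5 = 1.45 V.
V_CE = 1.45 V > 0.2 V confirms active-region operation.

I_C ≈ 3.2 mA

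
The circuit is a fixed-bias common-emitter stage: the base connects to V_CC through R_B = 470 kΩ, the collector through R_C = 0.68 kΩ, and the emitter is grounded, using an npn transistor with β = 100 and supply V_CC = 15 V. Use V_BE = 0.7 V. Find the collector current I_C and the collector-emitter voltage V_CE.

I_C ≈ 3 mA, V_CE ≈ 13 V

Base loop: V_CC = I_B·R_B + V_BE, so I_B = (15 − 0.7)/470 kΩ = 0.0304 mA.
In the active region I_C = β·I_B = 100 × 0.0304 = 3.04 mA.
Collector loop: V_CE = V_CC − I_C·R_C = 15 − 3.04×0.68 = 12.9 V.
Since V_CE = 12.9 V > V_CE(sat) ≈ 0.2 V, the transistor is in the active region as assumed.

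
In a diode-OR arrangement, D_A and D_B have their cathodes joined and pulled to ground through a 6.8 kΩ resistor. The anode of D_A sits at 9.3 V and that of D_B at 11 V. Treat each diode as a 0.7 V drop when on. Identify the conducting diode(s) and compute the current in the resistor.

Only D_B conducts; I_R ≈ 1.5 mA

Assume both conduct. Then node N would need to be at both 9.3−0.7 = 8.6 V and 11−0.7 = 10.3 V, which is impossible.
Assume only D_B conducts: V_N = 11 − 0.7 = 10.3 V, so I_R = 10.3/6.8 = 1.51 mA.
Check D_A: its anode-to-cathode voltage is 9.3 − 10.3 = -1 V < 0.7 V, so it is off. The assumption is consistent.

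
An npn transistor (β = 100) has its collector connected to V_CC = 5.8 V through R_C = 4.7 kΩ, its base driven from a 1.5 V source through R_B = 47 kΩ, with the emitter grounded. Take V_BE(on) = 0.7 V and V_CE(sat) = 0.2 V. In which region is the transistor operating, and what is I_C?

saturation; I_C ≈ 1.2 mA

Assume active: I_B = (1.5 − 0.7)/47 = 0.017 mA, giving I_C = β·I_B = 1.7 mA.
But then V_CE = 5.8 − 1.7×4.7 = -2.2 V < V_CE(sat) = 0.2 V — impossible in the active region.
So the transistor is saturated. With V_CE = 0.2 V, I_C = (V_CC − 0.2)/R_C = 5.6/4.7 = 1.19 mA.
Check: β·I_B = 1.7 mA > I_C = 1.19 mA, confirming saturation.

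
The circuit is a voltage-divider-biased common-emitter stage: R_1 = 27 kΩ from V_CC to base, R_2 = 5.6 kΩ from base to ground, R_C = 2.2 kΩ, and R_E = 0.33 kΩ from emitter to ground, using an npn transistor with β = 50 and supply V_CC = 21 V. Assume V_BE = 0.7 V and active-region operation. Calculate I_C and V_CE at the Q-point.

Thevenize the base divider: V_Th = V_CC·R_2/(R_1+R_2) = 21×5.6/32.6 = 3.61 V, R_Th = R_1‖R_2 = 4.64 kΩ.
Base-emitter loop: V_Th = I_B·R_Th + V_BE + (β+1)I_B·R_E, so I_B = (3.61 − 0.7) / (4.64 + 51×0.33) = 0.135 mA.
I_C = β·I_B = 50×0.135 = 6.77 mA, and I_E = (β+1)I_B = 6.91 mA.
V_CE = V_CC − I_C·R_C − I_E·R_E = 21 − 6.77×2.2 − 6.91×0.33 = 3.82 V.
V_CE = 3.82 V > 0.2 V confirms active-region operation.

I_C ≈ 6.8 mA, V_CE ≈ 3.8 V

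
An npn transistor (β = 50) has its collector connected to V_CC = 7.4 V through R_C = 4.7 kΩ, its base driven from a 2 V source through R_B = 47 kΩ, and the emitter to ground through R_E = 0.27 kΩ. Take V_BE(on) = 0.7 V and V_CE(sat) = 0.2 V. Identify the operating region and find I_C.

active; I_C ≈ 1.1 mA

Assume active. Base-emitter loop: I_B = (V_BB − V_BE)/(R_B + (β+1)R_E) = (2 − 0.7)/(47 + 51×0.27) = 0.0214 mA.
I_C = β·I_B = 50×0.0214 = 1.07 mA.
V_CE = V_CC − I_C·R_C − I_E·R_E = 7.4 − 1.07×4.7 − 1.09×0.27 = 2.08 V > V_CE(sat), so the active-region assumption holds.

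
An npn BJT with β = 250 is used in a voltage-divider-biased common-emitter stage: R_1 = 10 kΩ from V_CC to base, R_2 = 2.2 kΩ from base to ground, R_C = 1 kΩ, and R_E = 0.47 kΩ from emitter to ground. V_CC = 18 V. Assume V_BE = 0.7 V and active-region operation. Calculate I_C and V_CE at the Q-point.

I_C ≈ 5.3 mA, V_CE ≈ 10 V

Thevenize the base divider: V_Th = V_CC·R_2/(R_1+R_2) = 18×2.2/12.2 = 3.25 V, R_Th = R_1‖R_2 = 1.8 kΩ.
Base-emitter loop: V_Th = I_B·R_Th + V_BE + (β+1)I_B·R_E, so I_B = (3.25 − 0.7) / (1.8 + 251×0.47) = 0.0213 mA.
I_C = β·I_B = 250×0.0213 = 5.31 mA, and I_E = (β+1)I_B = 5.34 mA.
V_CE = V_CC − I_C·R_C − I_E·R_E = 18 − 5.31×1 − 5.34×0.47 = 10.2 V.
V_CE = 10.2 V > 0.2 V confirms active-region operation.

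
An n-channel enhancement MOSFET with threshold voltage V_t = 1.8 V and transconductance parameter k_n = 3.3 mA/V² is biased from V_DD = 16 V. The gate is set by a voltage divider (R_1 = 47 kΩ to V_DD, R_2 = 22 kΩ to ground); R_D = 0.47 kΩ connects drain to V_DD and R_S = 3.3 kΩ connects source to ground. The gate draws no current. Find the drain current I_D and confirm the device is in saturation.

I_D ≈ 0.79 mA

V_G = V_DD·R_2/(R_1+R_2) = 16×22/69 = 5.1 V.
Assume saturation: I_D = (k_n/2)(V_GS − V_t)² with V_GS = V_G − I_D·R_S = 5.1 − 3.3·I_D.
Substituting gives 18·I_D² − 37·I_D + 18 = 0, with roots I_D = 0.791 or 1.27 mA.
The root I_D = 1.27 mA gives V_GS = 0.924 V ≤ V_t, so take I_D = 0.791 mA.
Then V_GS = 2.49 V and V_DS = V_DD − I_D(R_D+R_S) = 16 − 0.791×3.77 = 13 V.
Saturation requires V_DS ≥ V_GS − V_t = 0.692 V; 13 ≥ 0.692 ✓.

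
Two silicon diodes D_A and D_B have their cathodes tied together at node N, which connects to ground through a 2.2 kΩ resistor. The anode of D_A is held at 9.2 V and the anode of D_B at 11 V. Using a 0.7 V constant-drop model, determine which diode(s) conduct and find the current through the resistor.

Assume both conduct. Then node N would need to be at both 9.2−0.7 = 8.5 V and 11−0.7 = 10.3 V, which is impossible.
Assume only D_B conducts: V_N = 11 − 0.7 = 10.3 V, so I_R = 10.3/2.2 = 4.68 mA.
Check D_A: its anode-to-cathode voltage is 9.2 − 10.3 = -1.1 V < 0.7 V, so it is off. The assumption is consistent.

Only D_B conducts; I_R ≈ 4.7 mA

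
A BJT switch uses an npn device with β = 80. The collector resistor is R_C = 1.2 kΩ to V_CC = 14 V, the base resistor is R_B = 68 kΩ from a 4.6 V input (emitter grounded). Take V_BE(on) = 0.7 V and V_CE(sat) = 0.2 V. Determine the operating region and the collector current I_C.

Assume active. Base-emitter loop: I_B = (V_BB − V_BE)/R_B = (4.6 − 0.7)/68 = 0.0574 mA.
I_C = β·I_B = 80×0.0574 = 4.59 mA.
V_CE = V_CC − I_C·R_C = 14 − 4.59×1.2 = 8.49 V > V_CE(sat), so the active-region assumption holds.

active; I_C ≈ 4.6 mA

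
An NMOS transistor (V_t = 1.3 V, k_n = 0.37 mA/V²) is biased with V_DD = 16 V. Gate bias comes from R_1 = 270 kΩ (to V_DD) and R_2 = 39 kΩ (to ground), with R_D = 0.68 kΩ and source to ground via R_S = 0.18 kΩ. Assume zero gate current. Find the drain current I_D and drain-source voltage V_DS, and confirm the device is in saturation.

I_D ≈ 0.091 mA, V_DS ≈ 16 V

V_G = V_DD·R_2/(R_1+R_2) = 16×39/309 = 2.02 V.
Assume saturation: I_D = (k_n/2)(V_GS − V_t)² with V_GS = V_G − I_D·R_S = 2.02 − 0.18·I_D.
Substituting gives 0.00599·I_D² − 1.05·I_D + 0.0957 = 0, with roots I_D = 0.0914 or 175 mA.
The root I_D = 175 mA gives V_GS = -29.4 V ≤ V_t, so take I_D = 0.0914 mA.
Then V_GS = 2 V and V_DS = V_DD − I_D(R_D+R_S) = 16 − 0.0914×0.86 = 15.9 V.
Saturation requires V_DS ≥ V_GS − V_t = 0.703 V; 15.9 ≥ 0.703 ✓.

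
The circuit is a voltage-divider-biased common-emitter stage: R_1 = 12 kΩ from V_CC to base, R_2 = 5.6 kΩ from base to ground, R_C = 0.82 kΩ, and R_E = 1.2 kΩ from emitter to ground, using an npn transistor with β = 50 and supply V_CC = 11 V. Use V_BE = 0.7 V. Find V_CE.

V_CE ≈ 6.6 V

Thevenize the base divider: V_Th = V_CC·R_2/(R_1+R_2) = 11×5.6/17.6 = 3.5 V, R_Th = R_1‖R_2 = 3.82 kΩ.
Base-emitter loop: V_Th = I_B·R_Th + V_BE + (β+1)I_B·R_E, so I_B = (3.5 − 0.7) / (3.82 + 51×1.2) = 0.0431 mA.
I_C = β·I_B = 50×0.0431 = 2.15 mA, and I_E = (β+1)I_B = 2.2 mA.
V_CE = V_CC − I_C·R_C − I_E·R_E = 11 − 2.15×0.82 − 2.2×1.2 = 6.6 V.
V_CE = 6.6 V > 0.2 V confirms active-region operation.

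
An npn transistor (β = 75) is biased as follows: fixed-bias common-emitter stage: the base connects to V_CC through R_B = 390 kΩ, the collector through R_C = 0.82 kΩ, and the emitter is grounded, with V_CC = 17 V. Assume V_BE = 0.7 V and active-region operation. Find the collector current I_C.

Base loop: V_CC = I_B·R_B + V_BE, so I_B = (17 − 0.7)/390 kΩ = 0.0418 mA.
In the active region I_C = β·I_B = 75 × 0.0418 = 3.13 mA.
Collector loop: V_CE = V_CC − I_C·R_C = 17 − 3.13×0.82 = 14.4 V.
Since V_CE = 14.4 V > V_CE(sat) ≈ 0.2 V, the transistor is in the active region as assumed.

I_C ≈ 3.1 mA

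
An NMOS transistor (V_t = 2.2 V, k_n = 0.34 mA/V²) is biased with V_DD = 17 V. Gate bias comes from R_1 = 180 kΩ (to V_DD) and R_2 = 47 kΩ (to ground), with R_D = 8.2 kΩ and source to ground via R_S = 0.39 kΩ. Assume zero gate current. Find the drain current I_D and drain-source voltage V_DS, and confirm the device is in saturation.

V_G = V_DD·R_2/(R_1+R_2) = 17×47/227 = 3.52 V.
Assume saturation: I_D = (k_n/2)(V_GS − V_t)² with V_GS = V_G − I_D·R_S = 3.52 − 0.39·I_D.
Substituting gives 0.0259·I_D² − 1.18·I_D + 0.296 = 0, with roots I_D = 0.253 or 45.2 mA.
The root I_D = 45.2 mA gives V_GS = -14.1 V ≤ V_t, so take I_D = 0.253 mA.
Then V_GS = 3.42 V and V_DS = V_DD − I_D(R_D+R_S) = 17 − 0.253×8.59 = 14.8 V.
Saturation requires V_DS ≥ V_GS − V_t = 1.22 V; 14.8 ≥ 1.22 ✓.

I_D ≈ 0.25 mA, V_DS ≈ 15 V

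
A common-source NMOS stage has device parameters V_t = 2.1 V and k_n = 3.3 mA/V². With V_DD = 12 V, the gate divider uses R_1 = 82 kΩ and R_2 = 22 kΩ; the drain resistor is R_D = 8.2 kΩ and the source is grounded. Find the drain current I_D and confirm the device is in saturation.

I_D ≈ 0.32 mA

V_G = V_DD·R_2/(R_1+R_2) = 12×22/104 = 2.54 V. With the source grounded, V_GS = V_G = 2.54 V.
Assume saturation: I_D = (k_n/2)(V_GS − V_t)² = (3.3/2)×(2.54 − 2.1)² = 1.65×0.438² = 0.317 mA.
V_DS = V_DD − I_D·R_D = 12 − 0.317×8.2 = 9.4 V.
Saturation requires V_DS ≥ V_GS − V_t = 0.438 V; 9.4 ≥ 0.438 ✓.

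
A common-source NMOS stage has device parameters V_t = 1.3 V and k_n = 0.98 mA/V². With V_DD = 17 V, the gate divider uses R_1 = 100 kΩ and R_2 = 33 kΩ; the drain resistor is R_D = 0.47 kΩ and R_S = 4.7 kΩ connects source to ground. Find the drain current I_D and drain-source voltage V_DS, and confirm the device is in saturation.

I_D ≈ 0.42 mA, V_DS ≈ 15 V

V_G = V_DD·R_2/(R_1+R_2) = 17×33/133 = 4.22 V.
Assume saturation: I_D = (k_n/2)(V_GS − V_t)² with V_GS = V_G − I_D·R_S = 4.22 − 4.7·I_D.
Substituting gives 10.8·I_D² − 14.4·I_D + 4.17 = 0, with roots I_D = 0.423 or 0.911 mA.
The root I_D = 0.911 mA gives V_GS = -0.0635 V ≤ V_t, so take I_D = 0.423 mA.
Then V_GS = 2.23 V and V_DS = V_DD − I_D(R_D+R_S) = 17 − 0.423×5.17 = 14.8 V.
Saturation requires V_DS ≥ V_GS − V_t = 0.929 V; 14.8 ≥ 0.929 ✓.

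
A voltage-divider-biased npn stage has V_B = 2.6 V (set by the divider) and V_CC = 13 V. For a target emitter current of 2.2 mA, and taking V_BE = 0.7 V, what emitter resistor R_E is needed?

R_E ≈ 0.86 kΩ

V_E = V_B − V_BE = 2.6 − 0.7 = 1.9 V.
R_E = V_E / I_E = 1.9 / 2.2 = 0.864 kΩ.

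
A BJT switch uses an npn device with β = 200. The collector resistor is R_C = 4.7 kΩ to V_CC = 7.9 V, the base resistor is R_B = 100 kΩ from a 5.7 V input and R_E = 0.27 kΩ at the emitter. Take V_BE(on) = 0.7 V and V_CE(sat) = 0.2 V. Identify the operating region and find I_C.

saturation; I_C ≈ 1.5 mA

Assume active: I_B = (5.7 − 0.7)/(100 + 201×0.27) = 0.0324 mA, I_C = β·I_B = 6.48 mA.
Then V_CE = 7.9 − 6.48×4.7 − 6.51×0.27 = -24.3 V < 0.2 V — the active assumption fails.
Re-solve with V_CE = 0.2 V. KCL at the emitter: V_E/R_E = (V_BB−0.7−V_E)/R_B + (V_CC−0.2−V_E)/R_C, giving V_E = 0.43 V.
I_C = (V_CC − 0.2 − V_E)/R_C = (7.7 − 0.43)/4.7 = 1.55 mA.
Check: I_B = (5 − 0.43)/100 = 0.0457 mA, and β·I_B = 9.14 mA > I_C, confirming saturation.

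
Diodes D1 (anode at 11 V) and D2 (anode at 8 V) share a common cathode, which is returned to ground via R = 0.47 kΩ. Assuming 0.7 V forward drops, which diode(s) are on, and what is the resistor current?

Only D1 conducts; I_R ≈ 22 mA

Assume both conduct. Then node N would need to be at both 11−0.7 = 10.3 V and 8−0.7 = 7.3 V, which is impossible.
Assume only D1 conducts: V_N = 11 − 0.7 = 10.3 V, so I_R = 10.3/0.47 = 21.9 mA.
Check D2: its anode-to-cathode voltage is 8 − 10.3 = -2.3 V < 0.7 V, so it is off. The assumption is consistent.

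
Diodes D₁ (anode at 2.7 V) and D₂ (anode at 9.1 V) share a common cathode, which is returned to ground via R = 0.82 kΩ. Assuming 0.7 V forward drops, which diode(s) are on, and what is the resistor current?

Only D₂ conducts; I_R ≈ 10 mA

Assume both conduct. Then node N would need to be at both 2.7−0.7 = 2 V and 9.1−0.7 = 8.4 V, which is impossible.
Assume only D₂ conducts: V_N = 9.1 − 0.7 = 8.4 V, so I_R = 8.4/0.82 = 10.2 mA.
Check D₁: its anode-to-cathode voltage is 2.7 − 8.4 = -5.7 V < 0.7 V, so it is off. The assumption is consistent.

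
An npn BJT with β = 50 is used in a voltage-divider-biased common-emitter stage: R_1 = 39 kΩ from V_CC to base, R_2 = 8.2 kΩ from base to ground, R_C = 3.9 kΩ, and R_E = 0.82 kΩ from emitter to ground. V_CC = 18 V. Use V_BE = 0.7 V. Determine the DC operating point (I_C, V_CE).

I_C ≈ 2.5 mA, V_CE ≈ 6.2 V

Thevenize the base divider: V_Th = V_CC·R_2/(R_1+R_2) = 18×8.2/47.2 = 3.13 V, R_Th = R_1‖R_2 = 6.78 kΩ.
Base-emitter loop: V_Th = I_B·R_Th + V_BE + (β+1)I_B·R_E, so I_B = (3.13 − 0.7) / (6.78 + 51×0.82) = 0.0499 mA.
I_C = β·I_B = 50×0.0499 = 2.5 mA, and I_E = (β+1)I_B = 2.55 mA.
V_CE = V_CC − I_C·R_C − I_E·R_E = 18 − 2.5×3.9 − 2.55×0.82 = 6.17 V.
V_CE = 6.17 V > 0.2 V confirms active-region operation.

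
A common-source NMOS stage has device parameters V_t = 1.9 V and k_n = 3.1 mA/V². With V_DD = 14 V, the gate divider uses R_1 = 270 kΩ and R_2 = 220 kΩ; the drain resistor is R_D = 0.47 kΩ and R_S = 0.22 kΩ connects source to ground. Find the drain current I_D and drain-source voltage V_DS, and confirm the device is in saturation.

V_G = V_DD·R_2/(R_1+R_2) = 14×220/490 = 6.29 V.
Assume saturation: I_D = (k_n/2)(V_GS − V_t)² with V_GS = V_G − I_D·R_S = 6.29 − 0.22·I_D.
Substituting gives 0.075·I_D² − 3.99·I_D + 29.8 = 0, with roots I_D = 8.99 or 44.2 mA.
The root I_D = 44.2 mA gives V_GS = -3.44 V ≤ V_t, so take I_D = 8.99 mA.
Then V_GS = 4.31 V and V_DS = V_DD − I_D(R_D+R_S) = 14 − 8.99×0.69 = 7.8 V.
Saturation requires V_DS ≥ V_GS − V_t = 2.41 V; 7.8 ≥ 2.41 ✓.

I_D ≈ 9 mA, V_DS ≈ 7.8 V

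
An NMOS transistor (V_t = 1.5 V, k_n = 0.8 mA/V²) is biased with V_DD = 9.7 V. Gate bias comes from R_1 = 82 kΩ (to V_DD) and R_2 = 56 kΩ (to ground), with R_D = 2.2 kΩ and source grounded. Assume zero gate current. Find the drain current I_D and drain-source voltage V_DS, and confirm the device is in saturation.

I_D ≈ 2.4 mA, V_DS ≈ 4.5 V

V_G = V_DD·R_2/(R_1+R_2) = 9.7×56/138 = 3.94 V. With the source grounded, V_GS = V_G = 3.94 V.
Assume saturation: I_D = (k_n/2)(V_GS − V_t)² = (0.8/2)×(3.94 − 1.5)² = 0.4×2.44² = 2.37 mA.
V_DS = V_DD − I_D·R_D = 9.7 − 2.37×2.2 = 4.48 V.
Saturation requires V_DS ≥ V_GS − V_t = 2.44 V; 4.48 ≥ 2.44 ✓.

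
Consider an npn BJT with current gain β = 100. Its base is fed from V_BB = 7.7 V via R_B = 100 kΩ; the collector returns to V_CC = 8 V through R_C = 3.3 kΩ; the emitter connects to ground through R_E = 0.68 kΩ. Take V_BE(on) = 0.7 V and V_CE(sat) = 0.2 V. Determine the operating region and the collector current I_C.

saturation; I_C ≈ 2 mA

Assume active: I_B = (7.7 − 0.7)/(100 + 101×0.68) = 0.0415 mA, I_C = β·I_B = 4.15 mA.
Then V_CE = 8 − 4.15×3.3 − 4.19×0.68 = -8.54 V < 0.2 V — the active assumption fails.
Re-solve with V_CE = 0.2 V. KCL at the emitter: V_E/R_E = (V_BB−0.7−V_E)/R_B + (V_CC−0.2−V_E)/R_C, giving V_E = 1.36 V.
I_C = (V_CC − 0.2 − V_E)/R_C = (7.8 − 1.36)/3.3 = 1.95 mA.
Check: I_B = (7 − 1.36)/100 = 0.0564 mA, and β·I_B = 5.64 mA > I_C, confirming saturation.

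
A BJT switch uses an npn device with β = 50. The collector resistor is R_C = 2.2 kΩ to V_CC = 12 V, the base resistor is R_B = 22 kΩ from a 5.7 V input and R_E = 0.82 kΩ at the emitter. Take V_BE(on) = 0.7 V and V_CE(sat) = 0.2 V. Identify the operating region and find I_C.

saturation; I_C ≈ 3.9 mA

Assume active: I_B = (5.7 − 0.7)/(22 + 51×0.82) = 0.0783 mA, I_C = β·I_B = 3.92 mA.
Then V_CE = 12 − 3.92×2.2 − 4×0.82 = 0.106 V < 0.2 V — the active assumption fails.
Re-solve with V_CE = 0.2 V. KCL at the emitter: V_E/R_E = (V_BB−0.7−V_E)/R_B + (V_CC−0.2−V_E)/R_C, giving V_E = 3.25 V.
I_C = (V_CC − 0.2 − V_E)/R_C = (11.8 − 3.25)/2.2 = 3.89 mA.
Check: I_B = (5 − 3.25)/22 = 0.0795 mA, and β·I_B = 3.97 mA > I_C, confirming saturation.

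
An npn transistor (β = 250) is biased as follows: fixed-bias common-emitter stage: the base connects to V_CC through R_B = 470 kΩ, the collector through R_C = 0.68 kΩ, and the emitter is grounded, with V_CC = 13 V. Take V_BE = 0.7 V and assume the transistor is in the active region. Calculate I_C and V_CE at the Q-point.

Base loop: V_CC = I_B·R_B + V_BE, so I_B = (13 − 0.7)/470 kΩ = 0.0262 mA.
In the active region I_C = β·I_B = 250 × 0.0262 = 6.54 mA.
Collector loop: V_CE = V_CC − I_C·R_C = 13 − 6.54×0.68 = 8.55 V.
Since V_CE = 8.55 V > V_CE(sat) ≈ 0.2 V, the transistor is in the active region as assumed.

I_C ≈ 6.5 mA, V_CE ≈ 8.6 V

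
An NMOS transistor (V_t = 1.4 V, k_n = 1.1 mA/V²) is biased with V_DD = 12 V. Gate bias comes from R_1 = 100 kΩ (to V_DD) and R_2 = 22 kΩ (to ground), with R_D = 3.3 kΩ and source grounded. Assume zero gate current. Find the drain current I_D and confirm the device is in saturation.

V_G = V_DD·R_2/(R_1+R_2) = 12×22/122 = 2.16 V. With the source grounded, V_GS = V_G = 2.16 V.
Assume saturation: I_D = (k_n/2)(V_GS − V_t)² = (1.1/2)×(2.16 − 1.4)² = 0.55×0.764² = 0.321 mA.
V_DS = V_DD − I_D·R_D = 12 − 0.321×3.3 = 10.9 V.
Saturation requires V_DS ≥ V_GS − V_t = 0.764 V; 10.9 ≥ 0.764 ✓.

I_D ≈ 0.32 mA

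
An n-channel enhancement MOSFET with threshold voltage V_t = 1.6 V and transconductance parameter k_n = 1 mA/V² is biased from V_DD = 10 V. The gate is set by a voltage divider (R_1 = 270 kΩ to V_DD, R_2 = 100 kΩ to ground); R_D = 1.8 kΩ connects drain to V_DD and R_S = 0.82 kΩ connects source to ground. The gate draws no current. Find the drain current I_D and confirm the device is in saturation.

I_D ≈ 0.34 mA

V_G = V_DD·R_2/(R_1+R_2) = 10×100/370 = 2.7 V.
Assume saturation: I_D = (k_n/2)(V_GS − V_t)² with V_GS = V_G − I_D·R_S = 2.7 − 0.82·I_D.
Substituting gives 0.336·I_D² − 1.9·I_D + 0.608 = 0, with roots I_D = 0.34 or 5.32 mA.
The root I_D = 5.32 mA gives V_GS = -1.66 V ≤ V_t, so take I_D = 0.34 mA.
Then V_GS = 2.42 V and V_DS = V_DD − I_D(R_D+R_S) = 10 − 0.34×2.62 = 9.11 V.
Saturation requires V_DS ≥ V_GS − V_t = 0.824 V; 9.11 ≥ 0.824 ✓.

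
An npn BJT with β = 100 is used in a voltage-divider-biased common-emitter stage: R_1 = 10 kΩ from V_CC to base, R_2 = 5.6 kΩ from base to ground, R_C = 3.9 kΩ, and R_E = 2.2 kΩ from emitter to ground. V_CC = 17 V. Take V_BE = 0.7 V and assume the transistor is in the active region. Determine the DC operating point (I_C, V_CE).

Thevenize the base divider: V_Th = V_CC·R_2/(R_1+R_2) = 17×5.6/15.6 = 6.1 V, R_Th = R_1‖R_2 = 3.59 kΩ.
Base-emitter loop: V_Th = I_B·R_Th + V_BE + (β+1)I_B·R_E, so I_B = (6.1 − 0.7) / (3.59 + 101×2.2) = 0.0239 mA.
I_C = β·I_B = 100×0.0239 = 2.39 mA, and I_E = (β+1)I_B = 2.42 mA.
V_CE = V_CC − I_C·R_C − I_E·R_E = 17 − 2.39×3.9 − 2.42×2.2 = 2.35 V.
V_CE = 2.35 V > 0.2 V confirms active-region operation.

I_C ≈ 2.4 mA, V_CE ≈ 2.4 V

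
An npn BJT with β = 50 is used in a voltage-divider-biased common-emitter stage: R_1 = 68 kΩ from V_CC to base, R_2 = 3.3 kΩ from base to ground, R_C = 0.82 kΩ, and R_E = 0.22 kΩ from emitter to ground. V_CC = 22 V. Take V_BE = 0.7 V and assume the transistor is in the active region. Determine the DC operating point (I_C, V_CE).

I_C ≈ 1.1 mA, V_CE ≈ 21 V

Thevenize the base divider: V_Th = V_CC·R_2/(R_1+R_2) = 22×3.3/71.3 = 1.02 V, R_Th = R_1‖R_2 = 3.15 kΩ.
Base-emitter loop: V_Th = I_B·R_Th + V_BE + (β+1)I_B·R_E, so I_B = (1.02 − 0.7) / (3.15 + 51×0.22) = 0.0221 mA.
I_C = β·I_B = 50×0.0221 = 1.11 mA, and I_E = (β+1)I_B = 1.13 mA.
V_CE = V_CC − I_C·R_C − I_E·R_E = 22 − 1.11×0.82 − 1.13×0.22 = 20.8 V.
V_CE = 20.8 V > 0.2 V confirms active-region operation.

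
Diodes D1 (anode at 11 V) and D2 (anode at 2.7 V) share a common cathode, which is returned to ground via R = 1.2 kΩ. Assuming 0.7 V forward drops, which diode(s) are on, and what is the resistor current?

Only D1 conducts; I_R ≈ 8.6 mA

Assume both conduct. Then node N would need to be at both 11−0.7 = 10.3 V and 2.7−0.7 = 2 V, which is impossible.
Assume only D1 conducts: V_N = 11 − 0.7 = 10.3 V, so I_R = 10.3/1.2 = 8.58 mA.
Check D2: its anode-to-cathode voltage is 2.7 − 10.3 = -7.6 V < 0.7 V, so it is off. The assumption is consistent.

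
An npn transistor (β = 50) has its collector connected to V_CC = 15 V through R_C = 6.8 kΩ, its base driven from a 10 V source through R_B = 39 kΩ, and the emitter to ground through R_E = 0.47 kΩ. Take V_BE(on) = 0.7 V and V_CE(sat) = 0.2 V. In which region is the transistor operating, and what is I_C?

saturation; I_C ≈ 2 mA

Assume active: I_B = (10 − 0.7)/(39 + 51×0.47) = 0.148 mA, I_C = β·I_B = 7.38 mA.
Then V_CE = 15 − 7.38×6.8 − 7.53×0.47 = -38.8 V < 0.2 V — the active assumption fails.
Re-solve with V_CE = 0.2 V. KCL at the emitter: V_E/R_E = (V_BB−0.7−V_E)/R_B + (V_CC−0.2−V_E)/R_C, giving V_E = 1.05 V.
I_C = (V_CC − 0.2 − V_E)/R_C = (14.8 − 1.05)/6.8 = 2.02 mA.
Check: I_B = (9.3 − 1.05)/39 = 0.212 mA, and β·I_B = 10.6 mA > I_C, confirming saturation.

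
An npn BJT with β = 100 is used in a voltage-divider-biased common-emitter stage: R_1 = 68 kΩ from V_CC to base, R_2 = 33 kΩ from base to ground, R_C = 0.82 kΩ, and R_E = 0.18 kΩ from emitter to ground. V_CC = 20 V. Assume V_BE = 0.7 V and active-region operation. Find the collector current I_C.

Thevenize the base divider: V_Th = V_CC·R_2/(R_1+R_2) = 20×33/101 = 6.53 V, R_Th = R_1‖R_2 = 22.2 kΩ.
Base-emitter loop: V_Th = I_B·R_Th + V_BE + (β+1)I_B·R_E, so I_B = (6.53 − 0.7) / (22.2 + 101×0.18) = 0.144 mA.
I_C = β·I_B = 100×0.144 = 14.4 mA, and I_E = (β+1)I_B = 14.6 mA.
V_CE = V_CC − I_C·R_C − I_E·R_E = 20 − 14.4×0.82 − 14.6×0.18 = 5.53 V.
V_CE = 5.53 V > 0.2 V confirms active-region operation.

I_C ≈ 14 mA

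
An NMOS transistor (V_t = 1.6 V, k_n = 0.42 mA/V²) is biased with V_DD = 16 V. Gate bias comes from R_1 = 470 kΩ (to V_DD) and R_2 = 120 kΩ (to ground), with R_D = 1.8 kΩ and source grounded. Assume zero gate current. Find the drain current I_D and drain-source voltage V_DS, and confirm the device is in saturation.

V_G = V_DD·R_2/(R_1+R_2) = 16×120/590 = 3.25 V. With the source grounded, V_GS = V_G = 3.25 V.
Assume saturation: I_D = (k_n/2)(V_GS − V_t)² = (0.42/2)×(3.25 − 1.6)² = 0.21×1.65² = 0.575 mA.
V_DS = V_DD − I_D·R_D = 16 − 0.575×1.8 = 15 V.
Saturation requires V_DS ≥ V_GS − V_t = 1.65 V; 15 ≥ 1.65 ✓.

I_D ≈ 0.57 mA, V_DS ≈ 15 V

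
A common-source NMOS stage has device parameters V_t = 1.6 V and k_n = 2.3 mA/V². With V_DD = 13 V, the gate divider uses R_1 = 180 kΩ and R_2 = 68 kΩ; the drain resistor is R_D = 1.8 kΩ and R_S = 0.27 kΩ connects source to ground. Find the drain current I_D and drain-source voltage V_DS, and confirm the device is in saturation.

V_G = V_DD·R_2/(R_1+R_2) = 13×68/248 = 3.56 V.
Assume saturation: I_D = (k_n/2)(V_GS − V_t)² with V_GS = V_G − I_D·R_S = 3.56 − 0.27·I_D.
Substituting gives 0.0838·I_D² − 2.22·I_D + 4.44 = 0, with roots I_D = 2.18 or 24.3 mA.
The root I_D = 24.3 mA gives V_GS = -3 V ≤ V_t, so take I_D = 2.18 mA.
Then V_GS = 2.98 V and V_DS = V_DD − I_D(R_D+R_S) = 13 − 2.18×2.07 = 8.49 V.
Saturation requires V_DS ≥ V_GS − V_t = 1.38 V; 8.49 ≥ 1.38 ✓.

I_D ≈ 2.2 mA, V_DS ≈ 8.5 V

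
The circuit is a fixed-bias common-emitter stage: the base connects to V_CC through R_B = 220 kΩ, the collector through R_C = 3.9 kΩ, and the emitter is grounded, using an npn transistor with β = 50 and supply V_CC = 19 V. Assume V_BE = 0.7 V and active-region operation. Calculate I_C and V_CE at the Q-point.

Base loop: V_CC = I_B·R_B + V_BE, so I_B = (19 − 0.7)/220 kΩ = 0.0832 mA.
In the active region I_C = β·I_B = 50 × 0.0832 = 4.16 mA.
Collector loop: V_CE = V_CC − I_C·R_C = 19 − 4.16×3.9 = 2.78 V.
Since V_CE = 2.78 V > V_CE(sat) ≈ 0.2 V, the transistor is in the active region as assumed.

I_C ≈ 4.2 mA, V_CE ≈ 2.8 V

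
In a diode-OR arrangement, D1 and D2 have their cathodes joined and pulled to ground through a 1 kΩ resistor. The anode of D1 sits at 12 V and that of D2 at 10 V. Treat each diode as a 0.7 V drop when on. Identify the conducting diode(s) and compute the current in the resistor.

Assume both conduct. Then node N would need to be at both 12−0.7 = 11.3 V and 10−0.7 = 9.3 V, which is impossible.
Assume only D1 conducts: V_N = 12 − 0.7 = 11.3 V, so I_R = 11.3/1 = 11.3 mA.
Check D2: its anode-to-cathode voltage is 10 − 11.3 = -1.3 V < 0.7 V, so it is off. The assumption is consistent.

Only D1 conducts; I_R ≈ 11 mA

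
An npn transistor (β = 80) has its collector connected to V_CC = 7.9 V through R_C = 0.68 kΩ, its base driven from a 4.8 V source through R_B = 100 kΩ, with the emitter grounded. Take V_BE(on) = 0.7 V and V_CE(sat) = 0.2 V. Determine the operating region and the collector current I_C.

Assume active. Base-emitter loop: I_B = (V_BB − V_BE)/R_B = (4.8 − 0.7)/100 = 0.041 mA.
I_C = β·I_B = 80×0.041 = 3.28 mA.
V_CE = V_CC − I_C·R_C = 7.9 − 3.28×0.68 = 5.67 V > V_CE(sat), so the active-region assumption holds.

active; I_C ≈ 3.3 mA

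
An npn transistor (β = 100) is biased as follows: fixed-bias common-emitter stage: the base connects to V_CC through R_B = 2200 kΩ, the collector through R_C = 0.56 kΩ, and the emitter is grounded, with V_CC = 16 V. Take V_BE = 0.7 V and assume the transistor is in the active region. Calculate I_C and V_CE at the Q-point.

Base loop: V_CC = I_B·R_B + V_BE, so I_B = (16 − 0.7)/2200 kΩ = 0.00695 mA.
In the active region I_C = β·I_B = 100 × 0.00695 = 0.695 mA.
Collector loop: V_CE = V_CC − I_C·R_C = 16 − 0.695×0.56 = 15.6 V.
Since V_CE = 15.6 V > V_CE(sat) ≈ 0.2 V, the transistor is in the active region as assumed.

I_C ≈ 0.7 mA, V_CE ≈ 16 V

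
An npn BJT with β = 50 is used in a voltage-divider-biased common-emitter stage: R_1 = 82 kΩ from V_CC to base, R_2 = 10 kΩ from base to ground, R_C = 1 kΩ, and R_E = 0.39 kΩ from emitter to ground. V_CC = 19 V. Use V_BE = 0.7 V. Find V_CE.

Thevenize the base divider: V_Th = V_CC·R_2/(R_1+R_2) = 19×10/92 = 2.07 V, R_Th = R_1‖R_2 = 8.91 kΩ.
Base-emitter loop: V_Th = I_B·R_Th + V_BE + (β+1)I_B·R_E, so I_B = (2.07 − 0.7) / (8.91 + 51×0.39) = 0.0474 mA.
I_C = β·I_B = 50×0.0474 = 2.37 mA, and I_E = (β+1)I_B = 2.42 mA.
V_CE = V_CC − I_C·R_C − I_E·R_E = 19 − 2.37×1 − 2.42×0.39 = 15.7 V.
V_CE = 15.7 V > 0.2 V confirms active-region operation.

V_CE ≈ 16 V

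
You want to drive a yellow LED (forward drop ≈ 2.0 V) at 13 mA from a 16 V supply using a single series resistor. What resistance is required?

The resistor drops V_S − V_D = 16 − 2.0 = 14 V at 13 mA.
R = 14 V / 13 mA = 1.08 kΩ.

R ≈ 1.1 kΩ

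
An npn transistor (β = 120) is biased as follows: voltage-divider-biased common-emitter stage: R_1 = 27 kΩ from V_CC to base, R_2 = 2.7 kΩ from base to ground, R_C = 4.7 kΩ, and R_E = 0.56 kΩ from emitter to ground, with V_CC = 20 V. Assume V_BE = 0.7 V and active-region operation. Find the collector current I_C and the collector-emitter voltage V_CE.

Thevenize the base divider: V_Th = V_CC·R_2/(R_1+R_2) = 20×2.7/29.7 = 1.82 V, R_Th = R_1‖R_2 = 2.45 kΩ.
Base-emitter loop: V_Th = I_B·R_Th + V_BE + (β+1)I_B·R_E, so I_B = (1.82 − 0.7) / (2.45 + 121×0.56) = 0.0159 mA.
I_C = β·I_B = 120×0.0159 = 1.91 mA, and I_E = (β+1)I_B = 1.93 mA.
V_CE = V_CC − I_C·R_C − I_E·R_E = 20 − 1.91×4.7 − 1.93×0.56 = 9.94 V.
V_CE = 9.94 V > 0.2 V confirms active-region operation.

I_C ≈ 1.9 mA, V_CE ≈ 9.9 V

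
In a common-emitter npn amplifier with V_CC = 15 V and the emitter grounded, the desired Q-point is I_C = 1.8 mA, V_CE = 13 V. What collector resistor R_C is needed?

R_C ≈ 1.1 kΩ

Collector loop: V_CC = I_C·R_C + V_CE.
R_C = (V_CC − V_CE)/I_C = (15 − 13)/1.8 = 1.11 kΩ.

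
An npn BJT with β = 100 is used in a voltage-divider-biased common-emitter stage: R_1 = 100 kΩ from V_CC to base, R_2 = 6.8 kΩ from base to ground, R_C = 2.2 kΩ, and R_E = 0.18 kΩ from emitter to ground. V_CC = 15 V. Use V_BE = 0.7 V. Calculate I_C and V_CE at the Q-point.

I_C ≈ 1 mA, V_CE ≈ 13 V

Thevenize the base divider: V_Th = V_CC·R_2/(R_1+R_2) = 15×6.8/107 = 0.955 V, R_Th = R_1‖R_2 = 6.37 kΩ.
Base-emitter loop: V_Th = I_B·R_Th + V_BE + (β+1)I_B·R_E, so I_B = (0.955 − 0.7) / (6.37 + 101×0.18) = 0.0104 mA.
I_C = β·I_B = 100×0.0104 = 1.04 mA, and I_E = (β+1)I_B = 1.05 mA.
V_CE = V_CC − I_C·R_C − I_E·R_E = 15 − 1.04×2.2 − 1.05×0.18 = 12.5 V.
V_CE = 12.5 V > 0.2 V confirms active-region operation.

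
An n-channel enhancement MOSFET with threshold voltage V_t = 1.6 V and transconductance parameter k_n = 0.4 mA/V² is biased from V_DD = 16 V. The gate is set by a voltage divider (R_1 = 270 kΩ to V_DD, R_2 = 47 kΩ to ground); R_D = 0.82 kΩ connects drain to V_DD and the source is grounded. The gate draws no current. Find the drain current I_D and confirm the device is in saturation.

I_D ≈ 0.12 mA

V_G = V_DD·R_2/(R_1+R_2) = 16×47/317 = 2.37 V. With the source grounded, V_GS = V_G = 2.37 V.
Assume saturation: I_D = (k_n/2)(V_GS − V_t)² = (0.4/2)×(2.37 − 1.6)² = 0.2×0.772² = 0.119 mA.
V_DS = V_DD − I_D·R_D = 16 − 0.119×0.82 = 15.9 V.
Saturation requires V_DS ≥ V_GS − V_t = 0.772 V; 15.9 ≥ 0.772 ✓.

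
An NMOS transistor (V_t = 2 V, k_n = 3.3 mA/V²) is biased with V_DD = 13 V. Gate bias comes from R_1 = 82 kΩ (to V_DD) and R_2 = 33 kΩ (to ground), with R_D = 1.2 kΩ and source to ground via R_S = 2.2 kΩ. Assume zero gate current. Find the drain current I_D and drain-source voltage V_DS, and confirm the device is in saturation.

V_G = V_DD·R_2/(R_1+R_2) = 13×33/115 = 3.73 V.
Assume saturation: I_D = (k_n/2)(V_GS − V_t)² with V_GS = V_G − I_D·R_S = 3.73 − 2.2·I_D.
Substituting gives 7.99·I_D² − 13.6·I_D + 4.94 = 0, with roots I_D = 0.529 or 1.17 mA.
The root I_D = 1.17 mA gives V_GS = 1.16 V ≤ V_t, so take I_D = 0.529 mA.
Then V_GS = 2.57 V and V_DS = V_DD − I_D(R_D+R_S) = 13 − 0.529×3.4 = 11.2 V.
Saturation requires V_DS ≥ V_GS − V_t = 0.566 V; 11.2 ≥ 0.566 ✓.

I_D ≈ 0.53 mA, V_DS ≈ 11 V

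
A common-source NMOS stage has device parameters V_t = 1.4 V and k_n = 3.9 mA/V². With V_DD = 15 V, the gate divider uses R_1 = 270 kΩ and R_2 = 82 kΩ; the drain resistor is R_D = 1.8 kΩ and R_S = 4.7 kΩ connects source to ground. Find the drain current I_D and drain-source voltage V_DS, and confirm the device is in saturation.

V_G = V_DD·R_2/(R_1+R_2) = 15×82/352 = 3.49 V.
Assume saturation: I_D = (k_n/2)(V_GS − V_t)² with V_GS = V_G − I_D·R_S = 3.49 − 4.7·I_D.
Substituting gives 43.1·I_D² − 39.4·I_D + 8.55 = 0, with roots I_D = 0.355 or 0.56 mA.
The root I_D = 0.56 mA gives V_GS = 0.864 V ≤ V_t, so take I_D = 0.355 mA.
Then V_GS = 1.83 V and V_DS = V_DD − I_D(R_D+R_S) = 15 − 0.355×6.5 = 12.7 V.
Saturation requires V_DS ≥ V_GS − V_t = 0.427 V; 12.7 ≥ 0.427 ✓.

I_D ≈ 0.35 mA, V_DS ≈ 13 V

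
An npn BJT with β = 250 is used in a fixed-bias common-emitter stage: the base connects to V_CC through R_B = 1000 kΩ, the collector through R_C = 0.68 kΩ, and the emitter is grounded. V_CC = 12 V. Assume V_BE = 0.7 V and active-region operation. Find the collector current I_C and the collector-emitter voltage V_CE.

I_C ≈ 2.8 mA, V_CE ≈ 10 V

Base loop: V_CC = I_B·R_B + V_BE, so I_B = (12 − 0.7)/1000 kΩ = 0.0113 mA.
In the active region I_C = β·I_B = 250 × 0.0113 = 2.83 mA.
Collector loop: V_CE = V_CC − I_C·R_C = 12 − 2.83×0.68 = 10.1 V.
Since V_CE = 10.1 V > V_CE(sat) ≈ 0.2 V, the transistor is in the active region as assumed.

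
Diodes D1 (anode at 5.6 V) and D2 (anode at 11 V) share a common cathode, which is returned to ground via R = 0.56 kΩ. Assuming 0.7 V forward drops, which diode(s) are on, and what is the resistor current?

Assume both conduct. Then node N would need to be at both 5.6−0.7 = 4.9 V and 11−0.7 = 10.3 V, which is impossible.
Assume only D2 conducts: V_N = 11 − 0.7 = 10.3 V, so I_R = 10.3/0.56 = 18.4 mA.
Check D1: its anode-to-cathode voltage is 5.6 − 10.3 = -4.7 V < 0.7 V, so it is off. The assumption is consistent.

Only D2 conducts; I_R ≈ 18 mA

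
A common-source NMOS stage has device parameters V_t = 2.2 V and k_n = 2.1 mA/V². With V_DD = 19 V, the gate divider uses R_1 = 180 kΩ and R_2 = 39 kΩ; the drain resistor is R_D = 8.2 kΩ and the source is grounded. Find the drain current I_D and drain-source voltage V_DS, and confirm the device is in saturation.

V_G = V_DD·R_2/(R_1+R_2) = 19×39/219 = 3.38 V. With the source grounded, V_GS = V_G = 3.38 V.
Assume saturation: I_D = (k_n/2)(V_GS − V_t)² = (2.1/2)×(3.38 − 2.2)² = 1.05×1.18² = 1.47 mA.
V_DS = V_DD − I_D·R_D = 19 − 1.47×8.2 = 6.94 V.
Saturation requires V_DS ≥ V_GS − V_t = 1.18 V; 6.94 ≥ 1.18 ✓.

I_D ≈ 1.5 mA, V_DS ≈ 6.9 V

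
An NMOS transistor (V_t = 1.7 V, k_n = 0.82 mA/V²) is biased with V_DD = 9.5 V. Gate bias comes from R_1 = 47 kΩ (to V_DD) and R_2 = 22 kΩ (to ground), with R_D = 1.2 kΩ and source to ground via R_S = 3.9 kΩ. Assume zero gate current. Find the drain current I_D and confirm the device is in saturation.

I_D ≈ 0.17 mA

V_G = V_DD·R_2/(R_1+R_2) = 9.5×22/69 = 3.03 V.
Assume saturation: I_D = (k_n/2)(V_GS − V_t)² with V_GS = V_G − I_D·R_S = 3.03 − 3.9·I_D.
Substituting gives 6.24·I_D² − 5.25·I_D + 0.724 = 0, with roots I_D = 0.174 or 0.668 mA.
The root I_D = 0.668 mA gives V_GS = 0.424 V ≤ V_t, so take I_D = 0.174 mA.
Then V_GS = 2.35 V and V_DS = V_DD − I_D(R_D+R_S) = 9.5 − 0.174×5.1 = 8.61 V.
Saturation requires V_DS ≥ V_GS − V_t = 0.651 V; 8.61 ≥ 0.651 ✓.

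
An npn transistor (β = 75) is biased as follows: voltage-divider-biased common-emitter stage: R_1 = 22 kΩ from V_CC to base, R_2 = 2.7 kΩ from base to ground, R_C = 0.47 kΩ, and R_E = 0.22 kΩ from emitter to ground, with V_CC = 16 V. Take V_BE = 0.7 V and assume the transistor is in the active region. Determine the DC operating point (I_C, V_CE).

I_C ≈ 4.1 mA, V_CE ≈ 13 V

Thevenize the base divider: V_Th = V_CC·R_2/(R_1+R_2) = 16×2.7/24.7 = 1.75 V, R_Th = R_1‖R_2 = 2.4 kΩ.
Base-emitter loop: V_Th = I_B·R_Th + V_BE + (β+1)I_B·R_E, so I_B = (1.75 − 0.7) / (2.4 + 76×0.22) = 0.0548 mA.
I_C = β·I_B = 75×0.0548 = 4.11 mA, and I_E = (β+1)I_B = 4.17 mA.
V_CE = V_CC − I_C·R_C − I_E·R_E = 16 − 4.11×0.47 − 4.17×0.22 = 13.1 V.
V_CE = 13.1 V > 0.2 V confirms active-region operation.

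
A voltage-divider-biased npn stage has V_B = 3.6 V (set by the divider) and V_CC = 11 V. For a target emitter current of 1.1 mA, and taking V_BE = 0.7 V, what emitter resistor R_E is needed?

R_E ≈ 2.6 kΩ

V_E = V_B − V_BE = 3.6 − 0.7 = 2.9 V.
R_E = V_E / I_E = 2.9 / 1.1 = 2.64 kΩ.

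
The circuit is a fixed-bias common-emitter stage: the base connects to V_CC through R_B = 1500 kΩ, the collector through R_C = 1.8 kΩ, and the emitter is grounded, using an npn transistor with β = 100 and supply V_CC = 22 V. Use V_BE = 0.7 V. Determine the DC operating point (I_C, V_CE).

Base loop: V_CC = I_B·R_B + V_BE, so I_B = (22 − 0.7)/1500 kΩ = 0.0142 mA.
In the active region I_C = β·I_B = 100 × 0.0142 = 1.42 mA.
Collector loop: V_CE = V_CC − I_C·R_C = 22 − 1.42×1.8 = 19.4 V.
Since V_CE = 19.4 V > V_CE(sat) ≈ 0.2 V, the transistor is in the active region as assumed.

I_C ≈ 1.4 mA, V_CE ≈ 19 V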